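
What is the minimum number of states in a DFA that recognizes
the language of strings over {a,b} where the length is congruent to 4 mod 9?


States track (length) mod 9.
Need 9 states: one per remainder 0..8; accept = remainder 4.

9


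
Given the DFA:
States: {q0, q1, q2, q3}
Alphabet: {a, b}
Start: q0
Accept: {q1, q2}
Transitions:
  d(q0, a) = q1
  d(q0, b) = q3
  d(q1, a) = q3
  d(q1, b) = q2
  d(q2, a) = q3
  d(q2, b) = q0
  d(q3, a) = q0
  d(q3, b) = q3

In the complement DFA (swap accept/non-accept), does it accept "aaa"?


Trace: q0 -> q1 -> q3 -> q0
Final: q0
Original accept: {q1, q2}
Complement: q0 is not in original accept

Yes, complement accepts (original rejects)


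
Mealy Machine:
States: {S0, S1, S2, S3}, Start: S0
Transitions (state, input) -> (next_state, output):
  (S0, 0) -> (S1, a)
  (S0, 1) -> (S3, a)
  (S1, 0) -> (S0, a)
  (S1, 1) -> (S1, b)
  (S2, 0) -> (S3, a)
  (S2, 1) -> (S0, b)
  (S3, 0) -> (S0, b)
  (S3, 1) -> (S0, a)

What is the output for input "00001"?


Step-by-step:
  (S0, 0) -> (S1, a)
  (S1, 0) -> (S0, a)
  (S0, 0) -> (S1, a)
  (S1, 0) -> (S0, a)
  (S0, 1) -> (S3, a)

"aaaaa"


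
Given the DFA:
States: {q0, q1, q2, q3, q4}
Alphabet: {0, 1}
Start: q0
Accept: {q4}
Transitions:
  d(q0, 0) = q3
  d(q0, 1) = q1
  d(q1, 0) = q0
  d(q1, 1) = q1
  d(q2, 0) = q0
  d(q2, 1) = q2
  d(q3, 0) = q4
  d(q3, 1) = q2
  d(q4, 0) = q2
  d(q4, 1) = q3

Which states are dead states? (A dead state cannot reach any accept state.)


Forward reachability from each state:
  q0 -> reaches accept state q4 (live)
  q1 -> reaches accept state q4 (live)
  q2 -> reaches accept state q4 (live)
  q3 -> reaches accept state q4 (live)
  q4 -> reaches accept state q4 (live)

None (all states can reach an accept state)


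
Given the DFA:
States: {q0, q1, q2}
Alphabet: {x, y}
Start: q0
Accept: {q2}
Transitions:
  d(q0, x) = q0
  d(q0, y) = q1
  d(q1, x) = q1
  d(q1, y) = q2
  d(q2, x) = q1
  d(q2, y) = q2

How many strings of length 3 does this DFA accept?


Enumerating all length-3 strings:
  "xxx" -> q0 [reject]
  "xxy" -> q1 [reject]
  "xyx" -> q1 [reject]
  "xyy" -> q2 [accept]
  "yxx" -> q1 [reject]
  "yxy" -> q2 [accept]
  "yyx" -> q1 [reject]
  "yyy" -> q2 [accept]

3 out of 8


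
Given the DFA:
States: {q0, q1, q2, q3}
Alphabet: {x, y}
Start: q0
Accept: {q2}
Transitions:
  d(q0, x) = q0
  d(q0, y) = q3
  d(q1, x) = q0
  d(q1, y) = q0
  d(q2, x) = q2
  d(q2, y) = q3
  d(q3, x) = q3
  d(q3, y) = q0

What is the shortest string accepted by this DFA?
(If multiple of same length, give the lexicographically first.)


BFS by string length (lex-first path to each state shown):
  len 0: q0<-""
  len 1: q0<-"x", q3<-"y"
  len 2: q0<-"xx", q3<-"xy"
  len 3: q0<-"xxx", q3<-"xxy"
  len 4: q0<-"xxxx", q3<-"xxxy"
  len 5: q0<-"xxxxx", q3<-"xxxxy"
  len 6: q0<-"xxxxxx", q3<-"xxxxxy"
  len 7: q0<-"xxxxxxx", q3<-"xxxxxxy"
  len 8: q0<-"xxxxxxxx", q3<-"xxxxxxxy"

No string accepted (empty language)


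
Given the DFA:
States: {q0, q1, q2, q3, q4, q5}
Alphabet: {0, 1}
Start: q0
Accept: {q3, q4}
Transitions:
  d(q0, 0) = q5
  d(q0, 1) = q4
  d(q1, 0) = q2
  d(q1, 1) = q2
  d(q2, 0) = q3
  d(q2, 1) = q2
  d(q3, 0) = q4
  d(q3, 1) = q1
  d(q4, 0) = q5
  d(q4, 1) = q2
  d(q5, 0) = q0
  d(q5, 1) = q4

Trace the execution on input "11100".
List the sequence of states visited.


Input: 11100
d(q0, 1) = q4
d(q4, 1) = q2
d(q2, 1) = q2
d(q2, 0) = q3
d(q3, 0) = q4


q0 -> q4 -> q2 -> q2 -> q3 -> q4


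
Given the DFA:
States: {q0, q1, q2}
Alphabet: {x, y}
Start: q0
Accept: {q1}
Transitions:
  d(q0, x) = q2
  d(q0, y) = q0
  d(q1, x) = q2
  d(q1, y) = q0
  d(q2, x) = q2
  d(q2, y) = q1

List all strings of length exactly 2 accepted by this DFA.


All strings of length 2: 4 total
Accepted: 1

"xy"


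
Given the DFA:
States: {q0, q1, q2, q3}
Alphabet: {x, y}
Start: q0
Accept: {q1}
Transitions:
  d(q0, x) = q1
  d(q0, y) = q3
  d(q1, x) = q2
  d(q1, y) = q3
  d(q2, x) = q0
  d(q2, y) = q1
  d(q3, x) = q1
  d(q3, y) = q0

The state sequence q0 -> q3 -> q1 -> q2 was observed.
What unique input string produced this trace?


Trace back each transition to find the symbol:
  q0 --[y]--> q3
  q3 --[x]--> q1
  q1 --[x]--> q2

"yxx"


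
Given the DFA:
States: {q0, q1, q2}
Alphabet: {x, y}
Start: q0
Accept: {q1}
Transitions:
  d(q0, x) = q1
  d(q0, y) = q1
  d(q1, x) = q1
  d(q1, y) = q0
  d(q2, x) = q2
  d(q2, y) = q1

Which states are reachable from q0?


BFS from q0:
  layer 0: {q0}
  layer 1: {q1}

{q0, q1}


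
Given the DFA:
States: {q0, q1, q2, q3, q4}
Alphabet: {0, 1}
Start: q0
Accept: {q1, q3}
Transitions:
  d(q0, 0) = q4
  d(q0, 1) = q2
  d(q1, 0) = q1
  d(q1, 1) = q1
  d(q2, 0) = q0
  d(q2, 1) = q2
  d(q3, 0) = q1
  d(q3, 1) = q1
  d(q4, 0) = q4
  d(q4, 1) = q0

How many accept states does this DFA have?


Accept states listed: {q1, q3}
Counting: q1(1) q3(2)

2


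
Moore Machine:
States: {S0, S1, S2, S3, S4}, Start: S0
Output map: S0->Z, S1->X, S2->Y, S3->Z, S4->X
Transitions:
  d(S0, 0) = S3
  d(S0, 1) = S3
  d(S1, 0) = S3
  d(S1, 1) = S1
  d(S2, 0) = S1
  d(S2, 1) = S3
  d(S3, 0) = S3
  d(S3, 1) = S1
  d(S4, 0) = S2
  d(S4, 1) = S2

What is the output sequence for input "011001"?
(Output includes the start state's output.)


Start: S0 (output Z)
  --0--> S3 (output Z)
  --1--> S1 (output X)
  --1--> S1 (output X)
  --0--> S3 (output Z)
  --0--> S3 (output Z)
  --1--> S1 (output X)

"ZZXXZZX"


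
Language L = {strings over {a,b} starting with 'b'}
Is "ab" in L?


first symbol = 'a'

No, "ab" is not in L


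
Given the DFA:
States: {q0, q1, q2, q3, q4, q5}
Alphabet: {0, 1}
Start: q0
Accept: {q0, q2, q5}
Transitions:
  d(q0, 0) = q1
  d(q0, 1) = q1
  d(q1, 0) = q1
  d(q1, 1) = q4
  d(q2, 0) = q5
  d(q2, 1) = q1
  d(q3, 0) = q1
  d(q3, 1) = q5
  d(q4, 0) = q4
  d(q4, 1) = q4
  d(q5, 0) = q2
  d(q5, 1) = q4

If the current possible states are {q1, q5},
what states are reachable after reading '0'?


Apply transition on '0' from each current state:
  d(q1, 0) = q1
  d(q5, 0) = q2

{q1, q2}


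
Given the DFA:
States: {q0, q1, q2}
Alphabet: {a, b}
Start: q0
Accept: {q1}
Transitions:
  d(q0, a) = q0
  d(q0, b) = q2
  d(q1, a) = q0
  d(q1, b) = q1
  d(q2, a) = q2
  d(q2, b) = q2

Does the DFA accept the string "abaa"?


Trace: q0 -> q0 -> q2 -> q2 -> q2
Final state: q2
Accept states: {q1}

No, rejected (final state q2 is not an accept state)


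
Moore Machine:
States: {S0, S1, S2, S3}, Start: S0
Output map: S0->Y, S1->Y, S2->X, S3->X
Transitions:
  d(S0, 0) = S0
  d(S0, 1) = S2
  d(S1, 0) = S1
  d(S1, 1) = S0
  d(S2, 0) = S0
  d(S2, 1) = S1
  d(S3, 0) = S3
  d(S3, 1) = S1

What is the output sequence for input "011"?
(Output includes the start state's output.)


Start: S0 (output Y)
  --0--> S0 (output Y)
  --1--> S2 (output X)
  --1--> S1 (output Y)

"YYXY"


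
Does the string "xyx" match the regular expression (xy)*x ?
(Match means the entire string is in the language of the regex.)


|string| = 3; first = 'x'; last = 'x'

Yes, "xyx" matches (xy)*x


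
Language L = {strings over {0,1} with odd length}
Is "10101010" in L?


length = 8; 8 mod 2 = 0

No, "10101010" is not in L


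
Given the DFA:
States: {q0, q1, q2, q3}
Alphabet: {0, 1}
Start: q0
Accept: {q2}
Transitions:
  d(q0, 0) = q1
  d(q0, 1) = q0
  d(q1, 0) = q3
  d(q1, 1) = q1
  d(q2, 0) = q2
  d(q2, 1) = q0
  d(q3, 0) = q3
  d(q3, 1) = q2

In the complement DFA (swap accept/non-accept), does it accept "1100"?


Trace: q0 -> q0 -> q0 -> q1 -> q3
Final: q3
Original accept: {q2}
Complement: q3 is not in original accept

Yes, complement accepts (original rejects)


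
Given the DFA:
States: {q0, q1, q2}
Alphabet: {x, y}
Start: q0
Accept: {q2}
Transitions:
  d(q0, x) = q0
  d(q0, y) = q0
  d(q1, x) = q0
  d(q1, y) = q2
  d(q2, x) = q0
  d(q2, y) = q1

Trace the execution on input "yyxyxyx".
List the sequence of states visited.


Input: yyxyxyx
d(q0, y) = q0
d(q0, y) = q0
d(q0, x) = q0
d(q0, y) = q0
d(q0, x) = q0
d(q0, y) = q0
d(q0, x) = q0


q0 -> q0 -> q0 -> q0 -> q0 -> q0 -> q0 -> q0


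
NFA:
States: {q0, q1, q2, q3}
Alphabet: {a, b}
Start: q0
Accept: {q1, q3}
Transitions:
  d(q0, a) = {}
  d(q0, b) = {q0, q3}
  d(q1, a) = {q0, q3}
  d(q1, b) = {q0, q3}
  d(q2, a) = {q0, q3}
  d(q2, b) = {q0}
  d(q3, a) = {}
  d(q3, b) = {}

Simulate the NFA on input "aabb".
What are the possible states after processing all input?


Start: {q0}
  --a--> {}
  --a--> {}
  --b--> {}
  --b--> {}

{} (empty set, no valid transitions)


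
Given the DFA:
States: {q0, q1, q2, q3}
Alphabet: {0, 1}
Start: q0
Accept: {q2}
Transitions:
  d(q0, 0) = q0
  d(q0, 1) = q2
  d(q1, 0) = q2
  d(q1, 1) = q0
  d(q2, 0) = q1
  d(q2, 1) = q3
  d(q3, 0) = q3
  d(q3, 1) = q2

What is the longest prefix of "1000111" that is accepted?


Run the DFA, marking each prefix where the state is accepting:
  "" -> q0 [reject]
  "1" -> q2 [accept]
  "10" -> q1 [reject]
  "100" -> q2 [accept]
  "1000" -> q1 [reject]
  "10001" -> q0 [reject]
  "100011" -> q2 [accept]
  "1000111" -> q3 [reject]

"100011"


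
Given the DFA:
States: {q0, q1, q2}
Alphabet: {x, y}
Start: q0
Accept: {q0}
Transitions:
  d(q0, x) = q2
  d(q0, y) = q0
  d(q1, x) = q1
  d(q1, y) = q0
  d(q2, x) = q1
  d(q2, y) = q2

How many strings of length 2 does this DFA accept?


Enumerating all length-2 strings:
  "xx" -> q1 [reject]
  "xy" -> q2 [reject]
  "yx" -> q2 [reject]
  "yy" -> q0 [accept]

1 out of 4


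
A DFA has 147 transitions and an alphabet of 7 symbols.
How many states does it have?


Each state has exactly one transition per symbol.
states = transitions / |alphabet| = 147 / 7 = 21

21


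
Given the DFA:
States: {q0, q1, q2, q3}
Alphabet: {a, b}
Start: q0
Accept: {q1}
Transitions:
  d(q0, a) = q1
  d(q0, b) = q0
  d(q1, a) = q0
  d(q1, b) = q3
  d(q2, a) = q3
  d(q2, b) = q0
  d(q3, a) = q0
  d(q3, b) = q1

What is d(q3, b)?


Looking up transition d(q3, b)

q1


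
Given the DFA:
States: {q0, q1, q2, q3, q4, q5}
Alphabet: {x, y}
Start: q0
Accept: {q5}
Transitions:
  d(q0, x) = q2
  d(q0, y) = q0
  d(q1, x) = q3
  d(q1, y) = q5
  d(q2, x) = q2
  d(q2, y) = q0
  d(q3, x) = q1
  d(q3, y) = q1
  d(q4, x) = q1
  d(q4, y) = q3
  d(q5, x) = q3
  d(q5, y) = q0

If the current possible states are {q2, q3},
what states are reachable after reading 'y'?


Apply transition on 'y' from each current state:
  d(q2, y) = q0
  d(q3, y) = q1

{q0, q1}


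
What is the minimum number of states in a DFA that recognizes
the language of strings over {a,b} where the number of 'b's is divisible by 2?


States track (count of 'b') mod 2.
Need 2 states: one per remainder 0..1; accept = remainder 0.

2


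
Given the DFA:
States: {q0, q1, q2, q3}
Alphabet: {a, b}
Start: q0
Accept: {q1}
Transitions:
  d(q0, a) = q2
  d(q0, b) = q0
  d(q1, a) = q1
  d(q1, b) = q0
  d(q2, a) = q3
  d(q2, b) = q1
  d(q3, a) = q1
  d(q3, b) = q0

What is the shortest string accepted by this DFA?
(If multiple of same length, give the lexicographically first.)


BFS by string length (lex-first path to each state shown):
  len 0: q0<-""
  len 1: q0<-"b", q2<-"a"
  len 2: q0<-"bb", q1<-"ab", q2<-"ba", q3<-"aa"
Found accept state at length 2.

"ab"


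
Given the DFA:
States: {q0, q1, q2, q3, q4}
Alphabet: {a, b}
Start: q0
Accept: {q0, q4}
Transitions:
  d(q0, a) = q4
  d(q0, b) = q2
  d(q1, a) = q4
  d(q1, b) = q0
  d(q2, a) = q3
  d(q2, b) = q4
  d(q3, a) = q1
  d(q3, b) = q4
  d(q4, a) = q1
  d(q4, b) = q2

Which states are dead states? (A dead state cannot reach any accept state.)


Forward reachability from each state:
  q0 -> reaches accept state q0 (live)
  q1 -> reaches accept state q0 (live)
  q2 -> reaches accept state q0 (live)
  q3 -> reaches accept state q0 (live)
  q4 -> reaches accept state q0 (live)

None (all states can reach an accept state)


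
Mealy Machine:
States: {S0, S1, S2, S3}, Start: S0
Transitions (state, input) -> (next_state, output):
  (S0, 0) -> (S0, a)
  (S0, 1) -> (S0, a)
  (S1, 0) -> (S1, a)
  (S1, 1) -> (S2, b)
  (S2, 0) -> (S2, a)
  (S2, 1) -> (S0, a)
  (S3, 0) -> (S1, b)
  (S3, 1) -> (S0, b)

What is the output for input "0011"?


Step-by-step:
  (S0, 0) -> (S0, a)
  (S0, 0) -> (S0, a)
  (S0, 1) -> (S0, a)
  (S0, 1) -> (S0, a)

"aaaa"


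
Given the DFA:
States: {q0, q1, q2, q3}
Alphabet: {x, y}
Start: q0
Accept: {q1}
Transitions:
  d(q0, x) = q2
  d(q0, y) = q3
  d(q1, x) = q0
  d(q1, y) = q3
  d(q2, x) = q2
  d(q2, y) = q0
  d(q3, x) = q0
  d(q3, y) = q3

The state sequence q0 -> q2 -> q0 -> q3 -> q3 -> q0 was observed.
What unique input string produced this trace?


Trace back each transition to find the symbol:
  q0 --[x]--> q2
  q2 --[y]--> q0
  q0 --[y]--> q3
  q3 --[y]--> q3
  q3 --[x]--> q0

"xyyyx"


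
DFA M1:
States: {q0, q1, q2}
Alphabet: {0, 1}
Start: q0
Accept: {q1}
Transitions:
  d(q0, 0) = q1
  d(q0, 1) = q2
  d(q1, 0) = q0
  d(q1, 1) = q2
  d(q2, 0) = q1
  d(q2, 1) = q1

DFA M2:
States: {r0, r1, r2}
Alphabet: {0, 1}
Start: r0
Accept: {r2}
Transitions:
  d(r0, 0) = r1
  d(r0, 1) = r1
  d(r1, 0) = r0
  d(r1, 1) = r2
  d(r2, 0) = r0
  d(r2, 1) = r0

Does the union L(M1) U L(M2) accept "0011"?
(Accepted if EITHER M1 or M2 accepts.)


M1: final=q1 accepted=True
M2: final=r2 accepted=True

Yes, union accepts


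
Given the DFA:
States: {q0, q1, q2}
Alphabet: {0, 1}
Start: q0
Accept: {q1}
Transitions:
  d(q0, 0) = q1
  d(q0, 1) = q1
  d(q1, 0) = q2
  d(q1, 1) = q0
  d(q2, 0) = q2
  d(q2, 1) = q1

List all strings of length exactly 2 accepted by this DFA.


All strings of length 2: 4 total
Accepted: 0

None


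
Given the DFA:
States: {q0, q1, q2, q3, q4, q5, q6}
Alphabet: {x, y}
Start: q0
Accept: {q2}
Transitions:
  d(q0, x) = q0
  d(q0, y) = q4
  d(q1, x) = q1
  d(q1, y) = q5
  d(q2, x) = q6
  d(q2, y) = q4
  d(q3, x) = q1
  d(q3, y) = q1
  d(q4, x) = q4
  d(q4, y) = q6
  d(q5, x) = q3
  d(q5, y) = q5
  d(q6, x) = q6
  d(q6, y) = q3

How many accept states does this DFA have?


Accept states listed: {q2}
Counting: q2(1)

1


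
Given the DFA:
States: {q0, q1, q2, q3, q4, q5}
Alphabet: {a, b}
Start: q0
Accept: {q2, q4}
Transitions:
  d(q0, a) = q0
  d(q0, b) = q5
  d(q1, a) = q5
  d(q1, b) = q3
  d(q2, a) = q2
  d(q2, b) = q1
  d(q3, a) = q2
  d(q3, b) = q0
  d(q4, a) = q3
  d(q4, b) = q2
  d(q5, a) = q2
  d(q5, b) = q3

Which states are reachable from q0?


BFS from q0:
  layer 0: {q0}
  layer 1: {q5}
  layer 2: {q2, q3}
  layer 3: {q1}

{q0, q1, q2, q3, q5}


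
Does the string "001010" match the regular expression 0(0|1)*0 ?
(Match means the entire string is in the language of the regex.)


|string| = 6; first = '0'; last = '0'

Yes, "001010" matches 0(0|1)*0


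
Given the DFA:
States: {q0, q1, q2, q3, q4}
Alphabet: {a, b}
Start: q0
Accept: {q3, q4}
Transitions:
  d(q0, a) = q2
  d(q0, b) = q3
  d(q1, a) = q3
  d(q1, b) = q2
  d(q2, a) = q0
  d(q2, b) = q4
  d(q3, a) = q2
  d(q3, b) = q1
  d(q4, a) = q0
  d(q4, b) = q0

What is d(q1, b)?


Looking up transition d(q1, b)

q2


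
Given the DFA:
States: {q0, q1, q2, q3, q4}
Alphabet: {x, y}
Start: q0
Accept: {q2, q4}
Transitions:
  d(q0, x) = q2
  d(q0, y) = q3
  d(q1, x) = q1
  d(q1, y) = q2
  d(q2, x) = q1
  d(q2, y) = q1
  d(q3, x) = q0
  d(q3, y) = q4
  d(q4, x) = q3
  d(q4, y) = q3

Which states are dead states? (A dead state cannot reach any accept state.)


Forward reachability from each state:
  q0 -> reaches accept state q2 (live)
  q1 -> reaches accept state q2 (live)
  q2 -> reaches accept state q2 (live)
  q3 -> reaches accept state q2 (live)
  q4 -> reaches accept state q2 (live)

None (all states can reach an accept state)


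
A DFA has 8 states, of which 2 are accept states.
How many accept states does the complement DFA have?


Complement swaps accept and non-accept states.
8 - 2 = 6

6


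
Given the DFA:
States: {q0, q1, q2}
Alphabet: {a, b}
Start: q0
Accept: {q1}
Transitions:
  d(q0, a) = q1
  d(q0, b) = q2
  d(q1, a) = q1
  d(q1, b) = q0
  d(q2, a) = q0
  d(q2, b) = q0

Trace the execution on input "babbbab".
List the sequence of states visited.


Input: babbbab
d(q0, b) = q2
d(q2, a) = q0
d(q0, b) = q2
d(q2, b) = q0
d(q0, b) = q2
d(q2, a) = q0
d(q0, b) = q2


q0 -> q2 -> q0 -> q2 -> q0 -> q2 -> q0 -> q2


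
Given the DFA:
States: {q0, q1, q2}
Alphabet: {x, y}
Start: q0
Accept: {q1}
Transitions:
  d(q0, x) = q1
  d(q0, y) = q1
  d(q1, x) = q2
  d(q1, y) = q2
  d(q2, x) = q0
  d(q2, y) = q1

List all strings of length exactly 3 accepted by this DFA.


All strings of length 3: 8 total
Accepted: 4

"xxy", "xyy", "yxy", "yyy"


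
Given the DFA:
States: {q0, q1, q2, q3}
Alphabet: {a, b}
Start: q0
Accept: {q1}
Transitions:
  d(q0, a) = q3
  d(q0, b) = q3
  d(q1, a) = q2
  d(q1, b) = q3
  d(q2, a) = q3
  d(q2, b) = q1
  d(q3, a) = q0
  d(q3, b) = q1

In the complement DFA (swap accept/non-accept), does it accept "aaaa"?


Trace: q0 -> q3 -> q0 -> q3 -> q0
Final: q0
Original accept: {q1}
Complement: q0 is not in original accept

Yes, complement accepts (original rejects)


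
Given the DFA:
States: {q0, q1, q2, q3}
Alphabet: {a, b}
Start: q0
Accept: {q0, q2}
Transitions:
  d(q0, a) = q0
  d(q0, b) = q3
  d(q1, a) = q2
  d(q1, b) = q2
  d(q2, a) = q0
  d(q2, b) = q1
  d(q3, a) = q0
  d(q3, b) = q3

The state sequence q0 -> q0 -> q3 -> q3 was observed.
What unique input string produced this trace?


Trace back each transition to find the symbol:
  q0 --[a]--> q0
  q0 --[b]--> q3
  q3 --[b]--> q3

"abb"


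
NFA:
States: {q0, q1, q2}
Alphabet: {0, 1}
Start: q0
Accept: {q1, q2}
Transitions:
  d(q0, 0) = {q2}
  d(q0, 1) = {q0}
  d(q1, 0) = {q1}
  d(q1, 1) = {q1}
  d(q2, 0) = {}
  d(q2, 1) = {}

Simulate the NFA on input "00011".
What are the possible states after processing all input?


Start: {q0}
  --0--> {q2}
  --0--> {}
  --0--> {}
  --1--> {}
  --1--> {}

{} (empty set, no valid transitions)


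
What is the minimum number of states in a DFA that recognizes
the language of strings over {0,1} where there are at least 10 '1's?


States: count = 0, 1, ..., 9, and a final '>= 10' state.
Total: 10 + 1 = 11. Accept = '>= 10' state.

11


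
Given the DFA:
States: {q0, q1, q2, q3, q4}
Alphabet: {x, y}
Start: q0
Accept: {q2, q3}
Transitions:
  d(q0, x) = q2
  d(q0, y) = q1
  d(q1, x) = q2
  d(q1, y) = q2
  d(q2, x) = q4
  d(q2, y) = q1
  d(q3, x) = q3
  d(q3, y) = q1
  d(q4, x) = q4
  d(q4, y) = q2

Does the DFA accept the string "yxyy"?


Trace: q0 -> q1 -> q2 -> q1 -> q2
Final state: q2
Accept states: {q2, q3}

Yes, accepted (final state q2 is an accept state)


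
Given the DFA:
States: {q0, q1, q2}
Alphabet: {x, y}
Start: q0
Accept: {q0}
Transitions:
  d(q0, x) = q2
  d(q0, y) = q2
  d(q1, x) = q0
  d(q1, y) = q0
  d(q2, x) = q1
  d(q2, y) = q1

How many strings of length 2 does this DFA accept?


Enumerating all length-2 strings:
  "xx" -> q1 [reject]
  "xy" -> q1 [reject]
  "yx" -> q1 [reject]
  "yy" -> q1 [reject]

0 out of 4


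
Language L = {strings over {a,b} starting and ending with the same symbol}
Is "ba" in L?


first = 'b', last = 'a'

No, "ba" is not in L


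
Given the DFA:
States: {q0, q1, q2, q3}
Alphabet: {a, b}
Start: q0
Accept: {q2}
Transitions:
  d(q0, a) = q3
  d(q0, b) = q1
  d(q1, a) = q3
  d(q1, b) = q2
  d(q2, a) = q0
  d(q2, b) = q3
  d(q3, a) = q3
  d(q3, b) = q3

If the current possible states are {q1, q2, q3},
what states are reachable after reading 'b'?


Apply transition on 'b' from each current state:
  d(q1, b) = q2
  d(q2, b) = q3
  d(q3, b) = q3

{q2, q3}


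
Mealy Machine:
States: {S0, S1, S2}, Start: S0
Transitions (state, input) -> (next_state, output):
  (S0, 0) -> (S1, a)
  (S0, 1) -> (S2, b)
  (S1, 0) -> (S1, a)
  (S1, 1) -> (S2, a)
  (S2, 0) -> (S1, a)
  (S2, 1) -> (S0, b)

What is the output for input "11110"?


Step-by-step:
  (S0, 1) -> (S2, b)
  (S2, 1) -> (S0, b)
  (S0, 1) -> (S2, b)
  (S2, 1) -> (S0, b)
  (S0, 0) -> (S1, a)

"bbbba"


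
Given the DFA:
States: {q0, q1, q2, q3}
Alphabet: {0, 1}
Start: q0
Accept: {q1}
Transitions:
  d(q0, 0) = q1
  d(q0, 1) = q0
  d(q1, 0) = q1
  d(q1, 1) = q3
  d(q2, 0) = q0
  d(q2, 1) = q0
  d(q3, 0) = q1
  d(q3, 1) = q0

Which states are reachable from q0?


BFS from q0:
  layer 0: {q0}
  layer 1: {q1}
  layer 2: {q3}

{q0, q1, q3}


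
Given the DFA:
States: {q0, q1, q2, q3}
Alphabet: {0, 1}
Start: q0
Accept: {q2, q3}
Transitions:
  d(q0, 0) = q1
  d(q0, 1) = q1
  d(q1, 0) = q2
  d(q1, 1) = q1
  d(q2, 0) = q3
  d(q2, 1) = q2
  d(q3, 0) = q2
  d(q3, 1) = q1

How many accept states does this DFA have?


Accept states listed: {q2, q3}
Counting: q2(1) q3(2)

2


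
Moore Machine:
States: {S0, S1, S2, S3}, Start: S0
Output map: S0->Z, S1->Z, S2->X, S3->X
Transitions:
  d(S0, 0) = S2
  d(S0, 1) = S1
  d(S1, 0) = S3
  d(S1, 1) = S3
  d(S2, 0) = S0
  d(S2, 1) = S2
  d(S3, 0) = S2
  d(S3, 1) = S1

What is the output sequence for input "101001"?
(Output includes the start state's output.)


Start: S0 (output Z)
  --1--> S1 (output Z)
  --0--> S3 (output X)
  --1--> S1 (output Z)
  --0--> S3 (output X)
  --0--> S2 (output X)
  --1--> S2 (output X)

"ZZXZXXX"


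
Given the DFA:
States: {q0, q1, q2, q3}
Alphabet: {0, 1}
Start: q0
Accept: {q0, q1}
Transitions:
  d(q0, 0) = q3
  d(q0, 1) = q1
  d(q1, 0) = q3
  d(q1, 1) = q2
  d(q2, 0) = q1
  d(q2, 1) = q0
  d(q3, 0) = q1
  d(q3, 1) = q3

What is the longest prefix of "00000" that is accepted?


Run the DFA, marking each prefix where the state is accepting:
  "" -> q0 [accept]
  "0" -> q3 [reject]
  "00" -> q1 [accept]
  "000" -> q3 [reject]
  "0000" -> q1 [accept]
  "00000" -> q3 [reject]

"0000"


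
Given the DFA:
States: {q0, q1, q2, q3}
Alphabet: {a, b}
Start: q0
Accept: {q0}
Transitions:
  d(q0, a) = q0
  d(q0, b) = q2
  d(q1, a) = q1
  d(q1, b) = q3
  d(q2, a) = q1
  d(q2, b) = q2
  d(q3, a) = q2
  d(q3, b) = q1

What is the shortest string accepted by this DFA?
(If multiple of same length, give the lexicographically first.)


BFS by string length (lex-first path to each state shown):
  len 0: q0<-""
Found accept state at length 0.

"" (empty string)


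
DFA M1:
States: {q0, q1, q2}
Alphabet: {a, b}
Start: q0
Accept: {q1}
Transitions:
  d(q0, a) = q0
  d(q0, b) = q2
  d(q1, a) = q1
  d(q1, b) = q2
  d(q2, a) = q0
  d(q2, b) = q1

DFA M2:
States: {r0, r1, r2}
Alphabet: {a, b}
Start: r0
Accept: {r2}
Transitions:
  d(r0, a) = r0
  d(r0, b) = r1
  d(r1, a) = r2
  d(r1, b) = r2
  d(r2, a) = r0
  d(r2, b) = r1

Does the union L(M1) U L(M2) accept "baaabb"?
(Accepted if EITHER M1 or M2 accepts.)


M1: final=q1 accepted=True
M2: final=r2 accepted=True

Yes, union accepts


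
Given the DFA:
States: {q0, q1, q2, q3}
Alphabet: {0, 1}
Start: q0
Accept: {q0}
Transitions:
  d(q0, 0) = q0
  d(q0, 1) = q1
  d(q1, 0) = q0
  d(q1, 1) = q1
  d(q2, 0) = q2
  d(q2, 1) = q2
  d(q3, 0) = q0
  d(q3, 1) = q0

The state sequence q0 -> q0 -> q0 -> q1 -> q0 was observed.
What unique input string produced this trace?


Trace back each transition to find the symbol:
  q0 --[0]--> q0
  q0 --[0]--> q0
  q0 --[1]--> q1
  q1 --[0]--> q0

"0010"


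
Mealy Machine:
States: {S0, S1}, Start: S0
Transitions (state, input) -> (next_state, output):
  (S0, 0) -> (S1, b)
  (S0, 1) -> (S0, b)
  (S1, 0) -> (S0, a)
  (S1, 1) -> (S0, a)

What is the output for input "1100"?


Step-by-step:
  (S0, 1) -> (S0, b)
  (S0, 1) -> (S0, b)
  (S0, 0) -> (S1, b)
  (S1, 0) -> (S0, a)

"bbba"


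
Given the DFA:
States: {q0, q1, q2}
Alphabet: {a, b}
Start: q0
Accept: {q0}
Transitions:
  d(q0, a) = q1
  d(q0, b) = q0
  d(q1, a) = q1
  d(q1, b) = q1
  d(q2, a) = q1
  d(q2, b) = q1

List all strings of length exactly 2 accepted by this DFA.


All strings of length 2: 4 total
Accepted: 1

"bb"


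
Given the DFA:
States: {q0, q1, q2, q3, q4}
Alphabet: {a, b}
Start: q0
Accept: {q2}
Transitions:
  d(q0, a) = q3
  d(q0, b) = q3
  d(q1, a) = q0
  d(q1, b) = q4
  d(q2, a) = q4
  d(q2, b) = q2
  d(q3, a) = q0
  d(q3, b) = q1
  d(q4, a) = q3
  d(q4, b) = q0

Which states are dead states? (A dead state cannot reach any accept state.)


Forward reachability from each state:
  q0 -> reaches {q0, q1, q3, q4}, no accept state (dead)
  q1 -> reaches {q0, q1, q3, q4}, no accept state (dead)
  q2 -> reaches accept state q2 (live)
  q3 -> reaches {q0, q1, q3, q4}, no accept state (dead)
  q4 -> reaches {q0, q1, q3, q4}, no accept state (dead)

{q0, q1, q3, q4}


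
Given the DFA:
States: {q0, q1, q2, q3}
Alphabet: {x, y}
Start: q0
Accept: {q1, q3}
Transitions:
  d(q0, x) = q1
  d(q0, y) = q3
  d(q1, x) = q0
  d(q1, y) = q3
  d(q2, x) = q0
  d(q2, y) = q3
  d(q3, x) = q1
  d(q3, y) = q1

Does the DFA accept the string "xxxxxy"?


Trace: q0 -> q1 -> q0 -> q1 -> q0 -> q1 -> q3
Final state: q3
Accept states: {q1, q3}

Yes, accepted (final state q3 is an accept state)


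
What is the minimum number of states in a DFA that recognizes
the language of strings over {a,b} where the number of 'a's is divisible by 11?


States track (count of 'a') mod 11.
Need 11 states: one per remainder 0..10; accept = remainder 0.

11


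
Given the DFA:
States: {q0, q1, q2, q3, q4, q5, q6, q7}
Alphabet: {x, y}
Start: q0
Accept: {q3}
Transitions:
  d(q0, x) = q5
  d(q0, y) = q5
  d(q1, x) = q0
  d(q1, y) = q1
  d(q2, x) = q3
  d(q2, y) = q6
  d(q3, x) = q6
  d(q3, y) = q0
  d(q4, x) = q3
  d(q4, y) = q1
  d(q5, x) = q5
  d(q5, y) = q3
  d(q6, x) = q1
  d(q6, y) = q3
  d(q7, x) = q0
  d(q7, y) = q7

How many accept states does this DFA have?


Accept states listed: {q3}
Counting: q3(1)

1


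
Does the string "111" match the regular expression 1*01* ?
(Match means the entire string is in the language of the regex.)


|string| = 3; first = '1'; last = '1'

No, "111" does not match 1*01*


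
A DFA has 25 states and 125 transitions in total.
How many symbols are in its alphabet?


Each state has exactly one transition per symbol.
|alphabet| = transitions / states = 125 / 25 = 5

5


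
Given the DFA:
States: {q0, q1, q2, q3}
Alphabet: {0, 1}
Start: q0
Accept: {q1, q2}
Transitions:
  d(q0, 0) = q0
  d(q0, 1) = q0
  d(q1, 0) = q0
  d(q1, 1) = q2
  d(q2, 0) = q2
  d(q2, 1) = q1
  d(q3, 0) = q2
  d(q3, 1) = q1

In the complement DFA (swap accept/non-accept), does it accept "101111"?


Trace: q0 -> q0 -> q0 -> q0 -> q0 -> q0 -> q0
Final: q0
Original accept: {q1, q2}
Complement: q0 is not in original accept

Yes, complement accepts (original rejects)


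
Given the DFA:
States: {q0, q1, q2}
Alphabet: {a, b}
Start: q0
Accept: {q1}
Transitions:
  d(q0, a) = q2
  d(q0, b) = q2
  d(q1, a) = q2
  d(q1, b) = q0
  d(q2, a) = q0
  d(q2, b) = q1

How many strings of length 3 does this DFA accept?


Enumerating all length-3 strings:
  "aaa" -> q2 [reject]
  "aab" -> q2 [reject]
  "aba" -> q2 [reject]
  "abb" -> q0 [reject]
  "baa" -> q2 [reject]
  "bab" -> q2 [reject]
  "bba" -> q2 [reject]
  "bbb" -> q0 [reject]

0 out of 8


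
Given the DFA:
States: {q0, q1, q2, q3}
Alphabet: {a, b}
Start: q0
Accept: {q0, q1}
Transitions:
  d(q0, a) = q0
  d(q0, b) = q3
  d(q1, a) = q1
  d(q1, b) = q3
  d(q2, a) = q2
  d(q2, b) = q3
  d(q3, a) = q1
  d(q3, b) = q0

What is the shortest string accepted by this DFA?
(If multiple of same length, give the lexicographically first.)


BFS by string length (lex-first path to each state shown):
  len 0: q0<-""
Found accept state at length 0.

"" (empty string)


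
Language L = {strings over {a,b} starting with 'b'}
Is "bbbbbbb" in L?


first symbol = 'b'

Yes, "bbbbbbb" is in L


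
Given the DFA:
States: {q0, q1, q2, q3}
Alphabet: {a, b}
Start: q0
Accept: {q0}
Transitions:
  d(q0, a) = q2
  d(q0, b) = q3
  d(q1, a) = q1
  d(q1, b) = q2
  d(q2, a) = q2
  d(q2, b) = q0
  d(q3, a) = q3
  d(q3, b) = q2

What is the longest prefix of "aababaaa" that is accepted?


Run the DFA, marking each prefix where the state is accepting:
  "" -> q0 [accept]
  "a" -> q2 [reject]
  "aa" -> q2 [reject]
  "aab" -> q0 [accept]
  "aaba" -> q2 [reject]
  "aabab" -> q0 [accept]
  "aababa" -> q2 [reject]
  "aababaa" -> q2 [reject]
  "aababaaa" -> q2 [reject]

"aabab"


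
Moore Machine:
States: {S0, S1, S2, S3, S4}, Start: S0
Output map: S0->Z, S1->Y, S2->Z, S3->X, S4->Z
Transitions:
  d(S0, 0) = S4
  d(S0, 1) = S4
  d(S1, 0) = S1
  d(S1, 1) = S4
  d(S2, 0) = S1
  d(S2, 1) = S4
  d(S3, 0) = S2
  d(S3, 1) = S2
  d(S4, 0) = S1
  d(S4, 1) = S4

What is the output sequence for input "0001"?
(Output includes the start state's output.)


Start: S0 (output Z)
  --0--> S4 (output Z)
  --0--> S1 (output Y)
  --0--> S1 (output Y)
  --1--> S4 (output Z)

"ZZYYZ"


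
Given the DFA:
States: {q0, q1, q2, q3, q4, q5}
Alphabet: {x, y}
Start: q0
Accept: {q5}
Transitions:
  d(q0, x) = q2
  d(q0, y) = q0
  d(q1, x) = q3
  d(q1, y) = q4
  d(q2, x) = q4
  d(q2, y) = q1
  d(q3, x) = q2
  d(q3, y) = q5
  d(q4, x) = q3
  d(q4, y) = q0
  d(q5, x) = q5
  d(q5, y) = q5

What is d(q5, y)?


Looking up transition d(q5, y)

q5


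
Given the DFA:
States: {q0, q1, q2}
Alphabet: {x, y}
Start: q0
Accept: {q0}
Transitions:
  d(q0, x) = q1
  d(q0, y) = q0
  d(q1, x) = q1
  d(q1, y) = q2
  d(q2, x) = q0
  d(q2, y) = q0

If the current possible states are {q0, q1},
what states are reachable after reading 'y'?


Apply transition on 'y' from each current state:
  d(q0, y) = q0
  d(q1, y) = q2

{q0, q2}


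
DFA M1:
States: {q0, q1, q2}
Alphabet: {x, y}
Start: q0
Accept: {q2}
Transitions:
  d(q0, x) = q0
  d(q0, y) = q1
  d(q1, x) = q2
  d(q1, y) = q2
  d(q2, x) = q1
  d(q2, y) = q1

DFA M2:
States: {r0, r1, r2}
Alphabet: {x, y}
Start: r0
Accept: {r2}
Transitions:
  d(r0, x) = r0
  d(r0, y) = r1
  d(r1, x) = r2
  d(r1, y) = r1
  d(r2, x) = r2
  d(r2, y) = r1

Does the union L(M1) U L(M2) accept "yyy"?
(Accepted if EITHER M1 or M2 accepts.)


M1: final=q1 accepted=False
M2: final=r1 accepted=False

No, union rejects (neither accepts)


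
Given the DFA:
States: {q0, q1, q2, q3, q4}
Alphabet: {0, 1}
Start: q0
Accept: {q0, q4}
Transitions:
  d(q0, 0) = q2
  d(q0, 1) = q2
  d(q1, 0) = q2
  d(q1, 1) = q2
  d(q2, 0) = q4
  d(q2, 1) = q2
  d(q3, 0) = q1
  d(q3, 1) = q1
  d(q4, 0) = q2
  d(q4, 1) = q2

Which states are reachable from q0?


BFS from q0:
  layer 0: {q0}
  layer 1: {q2}
  layer 2: {q4}

{q0, q2, q4}


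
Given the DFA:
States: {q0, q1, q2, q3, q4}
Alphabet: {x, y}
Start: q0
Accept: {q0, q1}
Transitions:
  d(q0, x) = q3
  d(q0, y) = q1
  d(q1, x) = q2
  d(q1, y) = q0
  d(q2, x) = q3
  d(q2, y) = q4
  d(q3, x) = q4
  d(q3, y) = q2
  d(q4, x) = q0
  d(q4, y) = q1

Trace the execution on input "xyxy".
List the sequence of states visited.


Input: xyxy
d(q0, x) = q3
d(q3, y) = q2
d(q2, x) = q3
d(q3, y) = q2


q0 -> q3 -> q2 -> q3 -> q2


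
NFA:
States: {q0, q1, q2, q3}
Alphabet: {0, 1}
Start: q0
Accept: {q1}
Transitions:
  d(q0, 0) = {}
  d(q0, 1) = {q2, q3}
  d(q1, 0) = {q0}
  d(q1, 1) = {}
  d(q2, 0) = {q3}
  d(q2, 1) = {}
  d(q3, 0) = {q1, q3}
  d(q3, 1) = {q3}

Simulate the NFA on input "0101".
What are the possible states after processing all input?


Start: {q0}
  --0--> {}
  --1--> {}
  --0--> {}
  --1--> {}

{} (empty set, no valid transitions)


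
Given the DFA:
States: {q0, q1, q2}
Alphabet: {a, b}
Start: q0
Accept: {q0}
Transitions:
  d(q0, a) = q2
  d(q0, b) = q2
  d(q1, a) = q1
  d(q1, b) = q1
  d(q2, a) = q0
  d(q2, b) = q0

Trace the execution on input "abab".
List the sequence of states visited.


Input: abab
d(q0, a) = q2
d(q2, b) = q0
d(q0, a) = q2
d(q2, b) = q0


q0 -> q2 -> q0 -> q2 -> q0


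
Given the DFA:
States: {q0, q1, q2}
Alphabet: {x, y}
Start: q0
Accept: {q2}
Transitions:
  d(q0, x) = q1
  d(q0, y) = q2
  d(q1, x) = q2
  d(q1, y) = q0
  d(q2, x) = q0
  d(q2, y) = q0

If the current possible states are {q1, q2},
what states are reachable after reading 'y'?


Apply transition on 'y' from each current state:
  d(q1, y) = q0
  d(q2, y) = q0

{q0}


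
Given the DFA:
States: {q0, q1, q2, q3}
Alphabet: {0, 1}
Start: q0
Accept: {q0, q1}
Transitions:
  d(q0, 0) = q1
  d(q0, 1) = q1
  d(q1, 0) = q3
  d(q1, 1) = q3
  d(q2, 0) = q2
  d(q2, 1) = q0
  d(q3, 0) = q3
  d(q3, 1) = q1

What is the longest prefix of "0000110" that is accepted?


Run the DFA, marking each prefix where the state is accepting:
  "" -> q0 [accept]
  "0" -> q1 [accept]
  "00" -> q3 [reject]
  "000" -> q3 [reject]
  "0000" -> q3 [reject]
  "00001" -> q1 [accept]
  "000011" -> q3 [reject]
  "0000110" -> q3 [reject]

"00001"


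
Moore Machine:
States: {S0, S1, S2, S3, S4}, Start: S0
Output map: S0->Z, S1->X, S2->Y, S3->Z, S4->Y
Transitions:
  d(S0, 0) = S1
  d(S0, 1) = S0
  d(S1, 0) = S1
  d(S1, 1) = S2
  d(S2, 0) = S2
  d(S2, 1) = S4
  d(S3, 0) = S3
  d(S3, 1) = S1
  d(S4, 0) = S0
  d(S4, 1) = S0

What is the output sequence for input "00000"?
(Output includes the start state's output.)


Start: S0 (output Z)
  --0--> S1 (output X)
  --0--> S1 (output X)
  --0--> S1 (output X)
  --0--> S1 (output X)
  --0--> S1 (output X)

"ZXXXXX"


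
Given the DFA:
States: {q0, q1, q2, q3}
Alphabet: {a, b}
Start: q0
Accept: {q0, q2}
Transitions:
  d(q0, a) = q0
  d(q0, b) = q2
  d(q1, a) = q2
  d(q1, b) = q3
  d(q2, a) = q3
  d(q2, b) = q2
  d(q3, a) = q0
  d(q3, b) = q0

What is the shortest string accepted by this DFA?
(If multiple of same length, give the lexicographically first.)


BFS by string length (lex-first path to each state shown):
  len 0: q0<-""
Found accept state at length 0.

"" (empty string)


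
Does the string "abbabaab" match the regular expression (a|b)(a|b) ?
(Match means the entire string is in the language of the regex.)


|string| = 8; first = 'a'; last = 'b'

No, "abbabaab" does not match (a|b)(a|b)


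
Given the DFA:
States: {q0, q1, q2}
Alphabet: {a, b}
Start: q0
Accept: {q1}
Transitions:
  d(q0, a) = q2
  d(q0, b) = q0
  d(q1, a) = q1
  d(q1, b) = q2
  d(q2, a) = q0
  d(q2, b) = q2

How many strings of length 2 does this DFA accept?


Enumerating all length-2 strings:
  "aa" -> q0 [reject]
  "ab" -> q2 [reject]
  "ba" -> q2 [reject]
  "bb" -> q0 [reject]

0 out of 4


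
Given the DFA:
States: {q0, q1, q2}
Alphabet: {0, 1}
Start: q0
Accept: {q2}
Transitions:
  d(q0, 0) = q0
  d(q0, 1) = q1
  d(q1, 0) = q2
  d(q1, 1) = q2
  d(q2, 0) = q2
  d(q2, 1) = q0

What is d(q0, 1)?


Looking up transition d(q0, 1)

q1


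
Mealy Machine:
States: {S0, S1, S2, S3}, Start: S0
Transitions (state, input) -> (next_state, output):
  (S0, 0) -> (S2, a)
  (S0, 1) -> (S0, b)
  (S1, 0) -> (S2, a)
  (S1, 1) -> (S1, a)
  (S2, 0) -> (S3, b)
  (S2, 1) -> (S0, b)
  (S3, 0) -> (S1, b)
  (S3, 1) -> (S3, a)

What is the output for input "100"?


Step-by-step:
  (S0, 1) -> (S0, b)
  (S0, 0) -> (S2, a)
  (S2, 0) -> (S3, b)

"bab"


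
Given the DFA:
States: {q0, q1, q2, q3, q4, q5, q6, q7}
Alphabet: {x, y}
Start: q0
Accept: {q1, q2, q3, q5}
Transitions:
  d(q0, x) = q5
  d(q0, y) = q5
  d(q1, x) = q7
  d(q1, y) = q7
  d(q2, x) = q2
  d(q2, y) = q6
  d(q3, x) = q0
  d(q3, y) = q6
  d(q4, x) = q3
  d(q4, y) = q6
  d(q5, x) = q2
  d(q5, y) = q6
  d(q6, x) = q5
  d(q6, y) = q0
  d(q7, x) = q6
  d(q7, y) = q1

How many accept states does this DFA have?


Accept states listed: {q1, q2, q3, q5}
Counting: q1(1) q2(2) q3(3) q5(4)

4


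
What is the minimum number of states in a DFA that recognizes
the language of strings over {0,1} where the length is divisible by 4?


States track (length) mod 4.
Need 4 states: one per remainder 0..3; accept = remainder 0.

4


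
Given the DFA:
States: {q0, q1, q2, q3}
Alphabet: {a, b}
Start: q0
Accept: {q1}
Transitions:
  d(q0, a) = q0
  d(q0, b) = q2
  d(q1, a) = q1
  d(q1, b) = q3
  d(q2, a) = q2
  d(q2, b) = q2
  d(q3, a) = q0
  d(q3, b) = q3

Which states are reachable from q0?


BFS from q0:
  layer 0: {q0}
  layer 1: {q2}

{q0, q2}


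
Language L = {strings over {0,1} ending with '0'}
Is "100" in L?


last symbol = '0'

Yes, "100" is in L


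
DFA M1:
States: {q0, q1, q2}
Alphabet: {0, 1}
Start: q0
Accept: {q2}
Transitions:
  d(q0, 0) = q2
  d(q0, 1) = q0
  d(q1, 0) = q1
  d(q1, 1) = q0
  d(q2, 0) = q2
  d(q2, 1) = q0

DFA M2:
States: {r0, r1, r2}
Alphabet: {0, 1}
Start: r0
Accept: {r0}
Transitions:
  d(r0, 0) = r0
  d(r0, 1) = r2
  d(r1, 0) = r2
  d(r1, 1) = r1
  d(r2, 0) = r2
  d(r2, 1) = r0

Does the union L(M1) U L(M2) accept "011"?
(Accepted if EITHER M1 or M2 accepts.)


M1: final=q0 accepted=False
M2: final=r0 accepted=True

Yes, union accepts


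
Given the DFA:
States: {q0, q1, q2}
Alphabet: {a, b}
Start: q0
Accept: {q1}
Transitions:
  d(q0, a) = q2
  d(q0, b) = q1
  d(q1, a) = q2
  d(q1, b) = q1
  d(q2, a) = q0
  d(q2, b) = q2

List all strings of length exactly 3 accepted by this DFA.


All strings of length 3: 8 total
Accepted: 2

"aab", "bbb"


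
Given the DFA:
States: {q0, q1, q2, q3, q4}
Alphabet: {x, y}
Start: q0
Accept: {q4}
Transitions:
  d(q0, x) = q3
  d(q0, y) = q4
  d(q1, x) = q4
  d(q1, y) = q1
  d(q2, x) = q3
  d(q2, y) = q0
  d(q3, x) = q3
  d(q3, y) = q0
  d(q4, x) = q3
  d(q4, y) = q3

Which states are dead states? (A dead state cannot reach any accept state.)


Forward reachability from each state:
  q0 -> reaches accept state q4 (live)
  q1 -> reaches accept state q4 (live)
  q2 -> reaches accept state q4 (live)
  q3 -> reaches accept state q4 (live)
  q4 -> reaches accept state q4 (live)

None (all states can reach an accept state)


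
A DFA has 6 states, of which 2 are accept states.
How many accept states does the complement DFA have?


Complement swaps accept and non-accept states.
6 - 2 = 4

4


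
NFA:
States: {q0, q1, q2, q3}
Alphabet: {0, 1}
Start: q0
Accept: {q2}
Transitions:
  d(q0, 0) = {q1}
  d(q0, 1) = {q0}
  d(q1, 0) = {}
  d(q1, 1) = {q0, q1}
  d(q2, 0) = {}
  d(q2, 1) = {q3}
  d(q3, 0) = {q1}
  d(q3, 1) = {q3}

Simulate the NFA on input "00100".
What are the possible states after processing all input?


Start: {q0}
  --0--> {q1}
  --0--> {}
  --1--> {}
  --0--> {}
  --0--> {}

{} (empty set, no valid transitions)


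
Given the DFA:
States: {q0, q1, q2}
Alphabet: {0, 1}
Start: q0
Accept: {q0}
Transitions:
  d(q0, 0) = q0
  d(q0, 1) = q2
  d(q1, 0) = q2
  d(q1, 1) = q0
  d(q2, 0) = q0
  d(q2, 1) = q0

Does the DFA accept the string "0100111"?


Trace: q0 -> q0 -> q2 -> q0 -> q0 -> q2 -> q0 -> q2
Final state: q2
Accept states: {q0}

No, rejected (final state q2 is not an accept state)


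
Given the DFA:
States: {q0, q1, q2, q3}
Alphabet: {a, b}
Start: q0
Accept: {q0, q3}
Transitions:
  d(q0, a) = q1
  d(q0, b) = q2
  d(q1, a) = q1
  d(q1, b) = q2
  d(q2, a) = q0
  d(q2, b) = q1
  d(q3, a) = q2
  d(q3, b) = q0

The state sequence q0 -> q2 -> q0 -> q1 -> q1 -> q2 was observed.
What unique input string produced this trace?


Trace back each transition to find the symbol:
  q0 --[b]--> q2
  q2 --[a]--> q0
  q0 --[a]--> q1
  q1 --[a]--> q1
  q1 --[b]--> q2

"baaab"


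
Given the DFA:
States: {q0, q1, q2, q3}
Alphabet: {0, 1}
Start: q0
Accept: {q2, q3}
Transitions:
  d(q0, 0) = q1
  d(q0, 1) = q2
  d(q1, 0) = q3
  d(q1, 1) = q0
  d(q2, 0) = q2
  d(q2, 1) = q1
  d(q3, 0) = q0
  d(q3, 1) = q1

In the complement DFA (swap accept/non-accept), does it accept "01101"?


Trace: q0 -> q1 -> q0 -> q2 -> q2 -> q1
Final: q1
Original accept: {q2, q3}
Complement: q1 is not in original accept

Yes, complement accepts (original rejects)


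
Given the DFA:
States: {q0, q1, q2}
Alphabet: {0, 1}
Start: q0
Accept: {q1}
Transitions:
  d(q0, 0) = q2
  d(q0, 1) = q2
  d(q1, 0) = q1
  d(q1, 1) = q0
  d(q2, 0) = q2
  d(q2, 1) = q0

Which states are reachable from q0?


BFS from q0:
  layer 0: {q0}
  layer 1: {q2}

{q0, q2}


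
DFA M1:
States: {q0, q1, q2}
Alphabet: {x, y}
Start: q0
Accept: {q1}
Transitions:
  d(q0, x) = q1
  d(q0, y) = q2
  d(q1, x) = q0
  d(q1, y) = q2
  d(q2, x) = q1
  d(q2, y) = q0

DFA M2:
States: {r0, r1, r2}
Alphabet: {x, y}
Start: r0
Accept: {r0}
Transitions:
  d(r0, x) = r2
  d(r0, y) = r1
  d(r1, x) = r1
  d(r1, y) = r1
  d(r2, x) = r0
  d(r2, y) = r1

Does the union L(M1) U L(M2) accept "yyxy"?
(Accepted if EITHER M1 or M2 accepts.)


M1: final=q2 accepted=False
M2: final=r1 accepted=False

No, union rejects (neither accepts)


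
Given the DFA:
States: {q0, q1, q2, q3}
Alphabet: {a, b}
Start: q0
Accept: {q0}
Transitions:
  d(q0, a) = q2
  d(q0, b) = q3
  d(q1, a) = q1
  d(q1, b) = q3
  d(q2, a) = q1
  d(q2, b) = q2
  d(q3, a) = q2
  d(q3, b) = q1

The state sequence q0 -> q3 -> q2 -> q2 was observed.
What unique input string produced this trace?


Trace back each transition to find the symbol:
  q0 --[b]--> q3
  q3 --[a]--> q2
  q2 --[b]--> q2

"bab"
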